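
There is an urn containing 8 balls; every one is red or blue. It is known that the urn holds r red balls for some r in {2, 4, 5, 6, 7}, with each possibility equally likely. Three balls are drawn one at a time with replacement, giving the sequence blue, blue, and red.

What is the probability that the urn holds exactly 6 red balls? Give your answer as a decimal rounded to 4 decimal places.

0.1132

For each hypothesis, P(data | H) works out to: P(data | r = 2) = (6/8)(6/8)(2/8) = 0.14062; P(data | r = 4) = (4/8)(4/8)(4/8) = 0.125; P(data | r = 5) = (3/8)(3/8)(5/8) = 0.087891; P(data | r = 6) = (2/8)(2/8)(6/8) = 0.046875; P(data | r = 7) = (1/8)(1/8)(7/8) = 0.013672.
The prior-weighted likelihoods are 1/5 · 0.14062 = 0.028125, 1/5 · 0.125 = 0.025, 1/5 · 0.087891 = 0.017578, 1/5 · 0.046875 = 0.009375, 1/5 · 0.013672 = 0.0027344; summing to 0.082812.
So P(r = 6 | data) = (0.009375) / (0.082812) = 0.11321.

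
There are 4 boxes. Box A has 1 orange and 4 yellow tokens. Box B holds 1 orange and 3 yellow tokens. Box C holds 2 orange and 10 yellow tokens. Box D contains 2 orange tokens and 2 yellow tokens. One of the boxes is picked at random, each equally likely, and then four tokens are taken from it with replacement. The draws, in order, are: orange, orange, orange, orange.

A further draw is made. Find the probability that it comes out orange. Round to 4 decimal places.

Compute the likelihood of the observed sequence for each case: P(data | box A) = (1/5)(1/5)(1/5)(1/5) = 0.0016; P(data | box B) = (1/4)(1/4)(1/4)(1/4) = 0.0039062; P(data | box C) = (2/12)(2/12)(2/12)(2/12) = 0.0007716; P(data | box D) = (2/4)(2/4)(2/4)(2/4) = 0.0625.
Multiplying each by its prior: 1/4 · 0.0016 = 0.0004, 1/4 · 0.0039062 = 0.00097656, 1/4 · 0.0007716 = 0.0001929, 1/4 · 0.0625 = 0.015625; with total 0.017194.
Dividing through by the total gives posterior P(box A | data) = 0.023263, P(box B | data) = 0.056795, P(box C | data) = 0.011219, P(box D | data) = 0.90872.
So P(orange next | data) = Σ P(orange next | H) P(H | data) = (1/5)(0.023263) + (1/4)(0.056795) + (1/6)(0.011219) + (1/2)(0.90872) = 0.47508.

0.4751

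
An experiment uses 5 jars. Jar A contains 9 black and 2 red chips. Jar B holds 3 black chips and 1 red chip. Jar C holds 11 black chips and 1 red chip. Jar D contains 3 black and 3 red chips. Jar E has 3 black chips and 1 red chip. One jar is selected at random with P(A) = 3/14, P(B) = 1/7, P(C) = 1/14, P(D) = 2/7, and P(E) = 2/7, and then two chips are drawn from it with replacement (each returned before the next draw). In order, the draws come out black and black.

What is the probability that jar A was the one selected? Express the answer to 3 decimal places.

0.278

The likelihood of the observed sequence under each hypothesis: P(data | jar A) = (9/11)(9/11) = 0.66942; P(data | jar B) = (3/4)(3/4) = 0.5625; P(data | jar C) = (11/12)(11/12) = 0.84028; P(data | jar D) = (3/6)(3/6) = 0.25; P(data | jar E) = (3/4)(3/4) = 0.5625.
The prior-weighted likelihoods are 3/14 · 0.66942 = 0.14345, 1/7 · 0.5625 = 0.080357, 1/14 · 0.84028 = 0.06002, 2/7 · 0.25 = 0.071429, 2/7 · 0.5625 = 0.16071; summing to 0.51597.
Therefore the posterior P(jar A | data) = (0.14345) / (0.51597) = 0.27802.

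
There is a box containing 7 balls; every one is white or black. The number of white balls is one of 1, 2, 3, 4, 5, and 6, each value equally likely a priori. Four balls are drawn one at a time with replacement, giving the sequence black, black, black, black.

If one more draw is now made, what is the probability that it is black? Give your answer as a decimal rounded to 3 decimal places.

0.766

For each hypothesis, P(data | H) works out to: P(data | r = 1) = (6/7)(6/7)(6/7)(6/7) = 0.53978; P(data | r = 2) = (5/7)(5/7)(5/7)(5/7) = 0.26031; P(data | r = 3) = (4/7)(4/7)(4/7)(4/7) = 0.10662; P(data | r = 4) = (3/7)(3/7)(3/7)(3/7) = 0.033736; P(data | r = 5) = (2/7)(2/7)(2/7)(2/7) = 0.0066639; P(data | r = 6) = (1/7)(1/7)(1/7)(1/7) = 0.00041649.
Multiplying each by its prior: 1/6 · 0.53978 = 0.089963, 1/6 · 0.26031 = 0.043385, 1/6 · 0.10662 = 0.01777, 1/6 · 0.033736 = 0.0056227, 1/6 · 0.0066639 = 0.0011106, 1/6 · 0.00041649 = 6.9416e-05; these sum to 0.15792.
The posterior is then P(r = 1 | data) = 0.56967, P(r = 2 | data) = 0.27473, P(r = 3 | data) = 0.11253, P(r = 4 | data) = 0.035604, P(r = 5 | data) = 0.007033, P(r = 6 | data) = 0.00043956.
So P(black next | data) = Σ P(black next | H) P(H | data) = (6/7)(0.56967) + (5/7)(0.27473) + (4/7)(0.11253) + (3/7)(0.035604) + (2/7)(0.007033) + (1/7)(0.00043956) = 0.76615.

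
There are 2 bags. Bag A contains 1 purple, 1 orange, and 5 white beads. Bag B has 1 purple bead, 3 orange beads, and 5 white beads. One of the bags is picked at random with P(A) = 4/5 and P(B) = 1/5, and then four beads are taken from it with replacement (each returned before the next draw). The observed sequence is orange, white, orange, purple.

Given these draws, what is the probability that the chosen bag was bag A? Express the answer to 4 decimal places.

Under each hypothesis, the probability of the observed sequence is: P(data | bag A) = (1/7)(5/7)(1/7)(1/7) = 0.0020825; P(data | bag B) = (3/9)(5/9)(3/9)(1/9) = 0.0068587.
Weighting by the prior gives 4/5 · 0.0020825 = 0.001666, 1/5 · 0.0068587 = 0.0013717; these sum to 0.0030377.
Therefore the posterior P(bag A | data) = (0.001666) / (0.0030377) = 0.54843.

0.5484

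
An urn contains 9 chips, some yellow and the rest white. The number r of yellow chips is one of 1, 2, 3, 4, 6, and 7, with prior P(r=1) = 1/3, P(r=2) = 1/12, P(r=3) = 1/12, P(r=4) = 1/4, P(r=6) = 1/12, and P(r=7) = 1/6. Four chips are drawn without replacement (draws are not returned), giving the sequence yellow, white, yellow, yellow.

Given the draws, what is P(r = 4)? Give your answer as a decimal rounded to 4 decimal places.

Under each hypothesis, the probability of the observed sequence is: P(data | r = 1) = (1/9)(8/8)(0/7) = 0; P(data | r = 2) = (2/9)(7/8)(1/7)(0/6) = 0; P(data | r = 3) = (3/9)(6/8)(2/7)(1/6) = 0.011905; P(data | r = 4) = (4/9)(5/8)(3/7)(2/6) = 0.039683; P(data | r = 6) = (6/9)(3/8)(5/7)(4/6) = 0.11905; P(data | r = 7) = (7/9)(2/8)(6/7)(5/6) = 0.13889.
The prior-weighted likelihoods are 1/3 · 0 = 0, 1/12 · 0 = 0, 1/12 · 0.011905 = 0.00099206, 1/4 · 0.039683 = 0.0099206, 1/12 · 0.11905 = 0.0099206, 1/6 · 0.13889 = 0.023148; these sum to 0.043981.
Hence P(r = 4 | data) = (0.0099206) / (0.043981) = 0.22556.

0.2256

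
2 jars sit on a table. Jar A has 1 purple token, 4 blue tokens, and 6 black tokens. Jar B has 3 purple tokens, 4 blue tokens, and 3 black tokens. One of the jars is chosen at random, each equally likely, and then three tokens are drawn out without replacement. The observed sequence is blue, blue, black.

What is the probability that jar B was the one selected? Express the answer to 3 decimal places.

0.407

Under each hypothesis, the probability of the observed sequence is: P(data | jar A) = (4/11)(3/10)(6/9) = 4/55; P(data | jar B) = (4/10)(3/9)(3/8) = 1/20.
Multiplying each by its prior: 1/2 · 4/55 = 2/55, 1/2 · 1/20 = 1/40; these sum to 27/440.
By Bayes' rule, P(jar B | data) = (1/40) / (27/440) = 11/27.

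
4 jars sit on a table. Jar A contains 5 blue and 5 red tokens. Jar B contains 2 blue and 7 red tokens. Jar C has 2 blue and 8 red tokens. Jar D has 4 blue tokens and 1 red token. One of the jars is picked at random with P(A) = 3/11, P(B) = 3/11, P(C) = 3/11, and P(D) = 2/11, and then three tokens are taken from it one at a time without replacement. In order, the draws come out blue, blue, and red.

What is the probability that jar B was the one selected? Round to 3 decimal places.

0.086

Under each hypothesis, the probability of the observed sequence is: P(data | jar A) = (5/10)(4/9)(5/8) = 5/36; P(data | jar B) = (2/9)(1/8)(7/7) = 1/36; P(data | jar C) = (2/10)(1/9)(8/8) = 1/45; P(data | jar D) = (4/5)(3/4)(1/3) = 1/5.
Weighting by the prior gives 3/11 · 5/36 = 5/132, 3/11 · 1/36 = 1/132, 3/11 · 1/45 = 1/165, 2/11 · 1/5 = 2/55; with total 29/330.
Therefore the posterior P(jar B | data) = (1/132) / (29/330) = 5/58.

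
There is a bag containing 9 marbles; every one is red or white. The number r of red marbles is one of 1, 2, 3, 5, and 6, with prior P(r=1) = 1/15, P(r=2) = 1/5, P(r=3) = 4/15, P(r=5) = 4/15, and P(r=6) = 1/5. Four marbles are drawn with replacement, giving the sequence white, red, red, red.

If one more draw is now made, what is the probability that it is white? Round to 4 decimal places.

The likelihood of the observed sequence under each hypothesis: P(data | r = 1) = (8/9)(1/9)(1/9)(1/9) = 0.0012193; P(data | r = 2) = (7/9)(2/9)(2/9)(2/9) = 0.0085353; P(data | r = 3) = (6/9)(3/9)(3/9)(3/9) = 0.024691; P(data | r = 5) = (4/9)(5/9)(5/9)(5/9) = 0.076208; P(data | r = 6) = (3/9)(6/9)(6/9)(6/9) = 0.098765.
Weighting by the prior gives 1/15 · 0.0012193 = 8.1288e-05, 1/5 · 0.0085353 = 0.0017071, 4/15 · 0.024691 = 0.0065844, 4/15 · 0.076208 = 0.020322, 1/5 · 0.098765 = 0.019753; summing to 0.048448.
Dividing through by the total gives posterior P(r = 1 | data) = 0.0016779, P(r = 2 | data) = 0.035235, P(r = 3 | data) = 0.13591, P(r = 5 | data) = 0.41946, P(r = 6 | data) = 0.40772.
Averaging over the posterior, P(white next | data) = (8/9)(0.0016779) + (7/9)(0.035235) + (2/3)(0.13591) + (4/9)(0.41946) + (1/3)(0.40772) = 0.44183.

0.4418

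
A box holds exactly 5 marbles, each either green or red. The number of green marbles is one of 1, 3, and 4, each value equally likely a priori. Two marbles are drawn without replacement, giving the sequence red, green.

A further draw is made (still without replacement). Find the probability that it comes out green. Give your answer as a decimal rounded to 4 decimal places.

0.5714

The likelihood of the observed sequence under each hypothesis: P(data | r = 1) = (4/5)(1/4) = 1/5; P(data | r = 3) = (2/5)(3/4) = 3/10; P(data | r = 4) = (1/5)(4/4) = 1/5.
Multiplying each by its prior: 1/3 · 1/5 = 1/15, 1/3 · 3/10 = 1/10, 1/3 · 1/5 = 1/15; these sum to 7/30.
Dividing through by the total gives posterior P(r = 1 | data) = 2/7, P(r = 3 | data) = 3/7, P(r = 4 | data) = 2/7.
So P(green next | data) = Σ P(green next | H) P(H | data) = (0)(2/7) + (2/3)(3/7) + (1)(2/7) = 4/7.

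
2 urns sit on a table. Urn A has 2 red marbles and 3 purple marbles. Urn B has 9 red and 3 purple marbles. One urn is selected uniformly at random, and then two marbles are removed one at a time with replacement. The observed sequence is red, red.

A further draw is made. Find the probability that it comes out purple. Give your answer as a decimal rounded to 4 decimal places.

The likelihood of the observed sequence under each hypothesis: P(data | urn A) = (2/5)(2/5) = 4/25; P(data | urn B) = (9/12)(9/12) = 9/16.
Multiplying each by its prior: 1/2 · 4/25 = 2/25, 1/2 · 9/16 = 9/32; summing to 289/800.
The posterior is then P(urn A | data) = 0.22145, P(urn B | data) = 0.77855.
So P(purple next | data) = Σ P(purple next | H) P(H | data) = (3/5)(0.22145) + (1/4)(0.77855) = 0.32751.

0.3275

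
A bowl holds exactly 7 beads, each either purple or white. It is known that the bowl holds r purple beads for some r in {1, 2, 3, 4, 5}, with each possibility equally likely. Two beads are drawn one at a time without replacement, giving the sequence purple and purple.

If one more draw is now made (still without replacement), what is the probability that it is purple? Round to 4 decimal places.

0.4500

The likelihood of the observed sequence under each hypothesis: P(data | r = 1) = (1/7)(0/6) = 0; P(data | r = 2) = (2/7)(1/6) = 1/21; P(data | r = 3) = (3/7)(2/6) = 1/7; P(data | r = 4) = (4/7)(3/6) = 2/7; P(data | r = 5) = (5/7)(4/6) = 10/21.
Multiplying each by its prior: 1/5 · 0 = 0, 1/5 · 1/21 = 1/105, 1/5 · 1/7 = 1/35, 1/5 · 2/7 = 2/35, 1/5 · 10/21 = 2/21; these sum to 4/21.
Dividing through by the total gives posterior P(r = 1 | data) = 0, P(r = 2 | data) = 1/20, P(r = 3 | data) = 3/20, P(r = 4 | data) = 3/10, P(r = 5 | data) = 1/2.
Averaging over the posterior, P(purple next | data) = (0)(1/20) + (1/5)(3/20) + (2/5)(3/10) + (3/5)(1/2) = 9/20.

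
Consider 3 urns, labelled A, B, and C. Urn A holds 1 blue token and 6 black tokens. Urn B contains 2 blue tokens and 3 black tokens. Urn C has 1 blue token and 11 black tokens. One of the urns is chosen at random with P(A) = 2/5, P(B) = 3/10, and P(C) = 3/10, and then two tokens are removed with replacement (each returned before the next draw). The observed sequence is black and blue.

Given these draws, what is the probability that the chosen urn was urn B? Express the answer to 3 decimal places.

Under each hypothesis, the probability of the observed sequence is: P(data | urn A) = (6/7)(1/7) = 0.12245; P(data | urn B) = (3/5)(2/5) = 0.24; P(data | urn C) = (11/12)(1/12) = 0.076389.
Multiplying each by its prior: 2/5 · 0.12245 = 0.04898, 3/10 · 0.24 = 0.072, 3/10 · 0.076389 = 0.022917; summing to 0.1439.
Therefore the posterior P(urn B | data) = (0.072) / (0.1439) = 0.50036.

0.500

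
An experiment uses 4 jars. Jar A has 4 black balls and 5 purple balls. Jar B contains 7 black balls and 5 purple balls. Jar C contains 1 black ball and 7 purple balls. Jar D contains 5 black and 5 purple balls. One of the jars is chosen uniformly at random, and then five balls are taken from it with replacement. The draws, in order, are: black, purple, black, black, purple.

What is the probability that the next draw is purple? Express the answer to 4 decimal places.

For each hypothesis, P(data | H) works out to: P(data | jar A) = (4/9)(5/9)(4/9)(4/9)(5/9) = 0.027096; P(data | jar B) = (7/12)(5/12)(7/12)(7/12)(5/12) = 0.034461; P(data | jar C) = (1/8)(7/8)(1/8)(1/8)(7/8) = 0.0014954; P(data | jar D) = (5/10)(5/10)(5/10)(5/10)(5/10) = 0.03125.
Multiplying each by its prior: 1/4 · 0.027096 = 0.006774, 1/4 · 0.034461 = 0.0086153, 1/4 · 0.0014954 = 0.00037384, 1/4 · 0.03125 = 0.0078125; with total 0.023576.
The posterior is then P(jar A | data) = 0.28733, P(jar B | data) = 0.36543, P(jar C | data) = 0.015857, P(jar D | data) = 0.33138.
The predictive probability is P(purple next | data) = (5/9)(0.28733) + (5/12)(0.36543) + (7/8)(0.015857) + (1/2)(0.33138) = 0.49146.

0.4915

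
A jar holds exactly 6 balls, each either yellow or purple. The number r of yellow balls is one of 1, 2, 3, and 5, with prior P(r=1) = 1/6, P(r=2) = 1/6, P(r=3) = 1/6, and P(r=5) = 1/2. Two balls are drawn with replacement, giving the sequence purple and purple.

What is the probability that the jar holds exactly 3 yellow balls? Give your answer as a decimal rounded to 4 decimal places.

Compute the likelihood of the observed sequence for each case: P(data | r = 1) = (5/6)(5/6) = 25/36; P(data | r = 2) = (4/6)(4/6) = 4/9; P(data | r = 3) = (3/6)(3/6) = 1/4; P(data | r = 5) = (1/6)(1/6) = 1/36.
The prior-weighted likelihoods are 1/6 · 25/36 = 25/216, 1/6 · 4/9 = 2/27, 1/6 · 1/4 = 1/24, 1/2 · 1/36 = 1/72; these sum to 53/216.
By Bayes' rule, P(r = 3 | data) = (1/24) / (53/216) = 9/53.

0.1698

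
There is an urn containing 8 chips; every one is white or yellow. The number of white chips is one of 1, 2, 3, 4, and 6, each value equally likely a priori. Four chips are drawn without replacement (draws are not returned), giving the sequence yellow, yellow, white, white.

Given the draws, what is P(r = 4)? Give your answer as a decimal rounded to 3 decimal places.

Under each hypothesis, the probability of the observed sequence is: P(data | r = 1) = (7/8)(6/7)(1/6)(0/5) = 0; P(data | r = 2) = (6/8)(5/7)(2/6)(1/5) = 1/28; P(data | r = 3) = (5/8)(4/7)(3/6)(2/5) = 1/14; P(data | r = 4) = (4/8)(3/7)(4/6)(3/5) = 3/35; P(data | r = 6) = (2/8)(1/7)(6/6)(5/5) = 1/28.
Multiplying each by its prior: 1/5 · 0 = 0, 1/5 · 1/28 = 1/140, 1/5 · 1/14 = 1/70, 1/5 · 3/35 = 3/175, 1/5 · 1/28 = 1/140; these sum to 8/175.
So P(r = 4 | data) = (3/175) / (8/175) = 3/8.

0.375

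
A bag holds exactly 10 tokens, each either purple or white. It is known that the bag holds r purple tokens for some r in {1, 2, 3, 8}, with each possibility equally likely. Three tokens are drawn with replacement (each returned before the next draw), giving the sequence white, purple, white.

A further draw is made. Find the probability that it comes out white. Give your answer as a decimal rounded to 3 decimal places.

The likelihood of the observed sequence under each hypothesis: P(data | r = 1) = (9/10)(1/10)(9/10) = 0.081; P(data | r = 2) = (8/10)(2/10)(8/10) = 0.128; P(data | r = 3) = (7/10)(3/10)(7/10) = 0.147; P(data | r = 8) = (2/10)(8/10)(2/10) = 0.032.
Multiplying each by its prior: 1/4 · 0.081 = 0.02025, 1/4 · 0.128 = 0.032, 1/4 · 0.147 = 0.03675, 1/4 · 0.032 = 0.008; summing to 0.097.
The posterior is then P(r = 1 | data) = 0.20876, P(r = 2 | data) = 0.3299, P(r = 3 | data) = 0.37887, P(r = 8 | data) = 0.082474.
So P(white next | data) = Σ P(white next | H) P(H | data) = (9/10)(0.20876) + (4/5)(0.3299) + (7/10)(0.37887) + (1/5)(0.082474) = 0.73351.

0.734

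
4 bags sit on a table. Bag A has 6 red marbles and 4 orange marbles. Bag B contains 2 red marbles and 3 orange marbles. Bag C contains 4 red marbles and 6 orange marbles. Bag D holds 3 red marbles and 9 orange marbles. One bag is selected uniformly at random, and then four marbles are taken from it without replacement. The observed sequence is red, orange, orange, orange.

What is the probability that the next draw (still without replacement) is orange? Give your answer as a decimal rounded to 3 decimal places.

0.421

Under each hypothesis, the probability of the observed sequence is: P(data | bag A) = (6/10)(4/9)(3/8)(2/7) = 0.028571; P(data | bag B) = (2/5)(3/4)(2/3)(1/2) = 0.1; P(data | bag C) = (4/10)(6/9)(5/8)(4/7) = 0.095238; P(data | bag D) = (3/12)(9/11)(8/10)(7/9) = 0.12727.
The prior-weighted likelihoods are 1/4 · 0.028571 = 0.0071429, 1/4 · 0.1 = 0.025, 1/4 · 0.095238 = 0.02381, 1/4 · 0.12727 = 0.031818; these sum to 0.087771.
Dividing through by the total gives posterior P(bag A | data) = 0.081381, P(bag B | data) = 0.28483, P(bag C | data) = 0.27127, P(bag D | data) = 0.36252.
Averaging over the posterior, P(orange next | data) = (1/6)(0.081381) + (0)(0.28483) + (1/2)(0.27127) + (3/4)(0.36252) = 0.42109.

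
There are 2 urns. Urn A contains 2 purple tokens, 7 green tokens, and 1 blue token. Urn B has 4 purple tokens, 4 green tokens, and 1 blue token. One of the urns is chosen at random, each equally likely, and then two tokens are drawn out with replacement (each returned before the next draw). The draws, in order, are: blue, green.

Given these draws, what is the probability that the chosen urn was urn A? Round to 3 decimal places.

0.586

Under each hypothesis, the probability of the observed sequence is: P(data | urn A) = (1/10)(7/10) = 0.07; P(data | urn B) = (1/9)(4/9) = 0.049383.
Multiplying each by its prior: 1/2 · 0.07 = 0.035, 1/2 · 0.049383 = 0.024691; these sum to 0.059691.
Hence P(urn A | data) = (0.035) / (0.059691) = 0.58635.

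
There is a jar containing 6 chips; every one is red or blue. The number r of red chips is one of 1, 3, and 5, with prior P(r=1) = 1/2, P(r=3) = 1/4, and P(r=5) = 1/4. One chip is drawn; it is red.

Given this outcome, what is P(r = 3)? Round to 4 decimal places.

The likelihood of this draw under each hypothesis: P(data | r = 1) = (1/6) = 1/6; P(data | r = 3) = (3/6) = 1/2; P(data | r = 5) = (5/6) = 5/6.
Multiplying each by its prior: 1/2 · 1/6 = 1/12, 1/4 · 1/2 = 1/8, 1/4 · 5/6 = 5/24; summing to 5/12.
So P(r = 3 | data) = (1/8) / (5/12) = 3/10.

0.3000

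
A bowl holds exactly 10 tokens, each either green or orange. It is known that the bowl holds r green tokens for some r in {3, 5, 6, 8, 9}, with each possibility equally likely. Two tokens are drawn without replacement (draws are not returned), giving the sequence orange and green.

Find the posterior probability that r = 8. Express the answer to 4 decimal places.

0.1684

Under each hypothesis, the probability of the observed sequence is: P(data | r = 3) = (7/10)(3/9) = 7/30; P(data | r = 5) = (5/10)(5/9) = 5/18; P(data | r = 6) = (4/10)(6/9) = 4/15; P(data | r = 8) = (2/10)(8/9) = 8/45; P(data | r = 9) = (1/10)(9/9) = 1/10.
The prior-weighted likelihoods are 1/5 · 7/30 = 7/150, 1/5 · 5/18 = 1/18, 1/5 · 4/15 = 4/75, 1/5 · 8/45 = 8/225, 1/5 · 1/10 = 1/50; summing to 19/90.
Hence P(r = 8 | data) = (8/225) / (19/90) = 16/95.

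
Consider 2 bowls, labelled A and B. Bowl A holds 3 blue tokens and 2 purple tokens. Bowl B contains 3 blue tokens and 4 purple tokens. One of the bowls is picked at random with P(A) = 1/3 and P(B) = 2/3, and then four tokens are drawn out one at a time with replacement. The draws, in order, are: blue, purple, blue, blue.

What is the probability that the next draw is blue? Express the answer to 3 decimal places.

0.513

For each hypothesis, P(data | H) works out to: P(data | bowl A) = (3/5)(2/5)(3/5)(3/5) = 0.0864; P(data | bowl B) = (3/7)(4/7)(3/7)(3/7) = 0.044981.
Multiplying each by its prior: 1/3 · 0.0864 = 0.0288, 2/3 · 0.044981 = 0.029988; these sum to 0.058788.
Dividing through by the total gives posterior P(bowl A | data) = 0.4899, P(bowl B | data) = 0.5101.
Averaging over the posterior, P(blue next | data) = (3/5)(0.4899) + (3/7)(0.5101) = 0.51255.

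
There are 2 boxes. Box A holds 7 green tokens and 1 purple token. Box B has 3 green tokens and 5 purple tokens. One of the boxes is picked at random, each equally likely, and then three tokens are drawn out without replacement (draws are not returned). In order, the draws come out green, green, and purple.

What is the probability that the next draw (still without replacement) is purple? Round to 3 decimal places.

For each hypothesis, P(data | H) works out to: P(data | box A) = (7/8)(6/7)(1/6) = 1/8; P(data | box B) = (3/8)(2/7)(5/6) = 5/56.
The prior-weighted likelihoods are 1/2 · 1/8 = 1/16, 1/2 · 5/56 = 5/112; with total 3/28.
The posterior is then P(box A | data) = 7/12, P(box B | data) = 5/12.
The predictive probability is P(purple next | data) = (0)(7/12) + (4/5)(5/12) = 1/3.

0.333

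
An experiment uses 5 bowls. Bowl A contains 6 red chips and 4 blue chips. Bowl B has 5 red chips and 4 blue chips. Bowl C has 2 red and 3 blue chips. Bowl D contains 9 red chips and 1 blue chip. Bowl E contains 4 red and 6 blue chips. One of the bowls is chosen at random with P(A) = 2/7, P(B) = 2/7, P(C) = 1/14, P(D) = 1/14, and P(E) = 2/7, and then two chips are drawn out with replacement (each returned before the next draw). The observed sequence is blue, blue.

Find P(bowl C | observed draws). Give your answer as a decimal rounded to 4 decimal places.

Under each hypothesis, the probability of the observed sequence is: P(data | bowl A) = (4/10)(4/10) = 0.16; P(data | bowl B) = (4/9)(4/9) = 0.19753; P(data | bowl C) = (3/5)(3/5) = 0.36; P(data | bowl D) = (1/10)(1/10) = 0.01; P(data | bowl E) = (6/10)(6/10) = 0.36.
Weighting by the prior gives 2/7 · 0.16 = 0.045714, 2/7 · 0.19753 = 0.056437, 1/14 · 0.36 = 0.025714, 1/14 · 0.01 = 0.00071429, 2/7 · 0.36 = 0.10286; with total 0.23144.
By Bayes' rule, P(bowl C | data) = (0.025714) / (0.23144) = 0.11111.

0.1111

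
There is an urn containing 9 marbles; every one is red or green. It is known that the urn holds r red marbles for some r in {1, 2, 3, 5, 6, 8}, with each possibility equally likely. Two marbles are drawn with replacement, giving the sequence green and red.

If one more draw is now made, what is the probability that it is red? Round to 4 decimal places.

Compute the likelihood of the observed sequence for each case: P(data | r = 1) = (8/9)(1/9) = 8/81; P(data | r = 2) = (7/9)(2/9) = 14/81; P(data | r = 3) = (6/9)(3/9) = 2/9; P(data | r = 5) = (4/9)(5/9) = 20/81; P(data | r = 6) = (3/9)(6/9) = 2/9; P(data | r = 8) = (1/9)(8/9) = 8/81.
Multiplying each by its prior: 1/6 · 8/81 = 4/243, 1/6 · 14/81 = 7/243, 1/6 · 2/9 = 1/27, 1/6 · 20/81 = 10/243, 1/6 · 2/9 = 1/27, 1/6 · 8/81 = 4/243; with total 43/243.
The posterior is then P(r = 1 | data) = 4/43, P(r = 2 | data) = 7/43, P(r = 3 | data) = 9/43, P(r = 5 | data) = 10/43, P(r = 6 | data) = 9/43, P(r = 8 | data) = 4/43.
The predictive probability is P(red next | data) = (1/9)(4/43) + (2/9)(7/43) + (1/3)(9/43) + (5/9)(10/43) + (2/3)(9/43) + (8/9)(4/43) = 181/387.

0.4677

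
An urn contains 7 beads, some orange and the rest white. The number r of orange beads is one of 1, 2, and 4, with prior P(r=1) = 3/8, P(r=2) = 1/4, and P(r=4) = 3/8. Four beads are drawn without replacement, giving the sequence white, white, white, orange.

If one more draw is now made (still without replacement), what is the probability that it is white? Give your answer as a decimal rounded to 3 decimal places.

0.774

For each hypothesis, P(data | H) works out to: P(data | r = 1) = (6/7)(5/6)(4/5)(1/4) = 1/7; P(data | r = 2) = (5/7)(4/6)(3/5)(2/4) = 1/7; P(data | r = 4) = (3/7)(2/6)(1/5)(4/4) = 1/35.
Multiplying each by its prior: 3/8 · 1/7 = 3/56, 1/4 · 1/7 = 1/28, 3/8 · 1/35 = 3/280; with total 1/10.
The posterior is then P(r = 1 | data) = 15/28, P(r = 2 | data) = 5/14, P(r = 4 | data) = 3/28.
So P(white next | data) = Σ P(white next | H) P(H | data) = (1)(15/28) + (2/3)(5/14) + (0)(3/28) = 65/84.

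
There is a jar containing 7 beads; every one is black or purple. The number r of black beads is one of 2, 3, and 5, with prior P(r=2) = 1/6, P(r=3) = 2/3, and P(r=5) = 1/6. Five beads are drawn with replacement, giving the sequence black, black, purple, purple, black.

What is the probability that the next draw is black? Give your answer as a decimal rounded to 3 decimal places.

The likelihood of the observed sequence under each hypothesis: P(data | r = 2) = (2/7)(2/7)(5/7)(5/7)(2/7) = 0.0119; P(data | r = 3) = (3/7)(3/7)(4/7)(4/7)(3/7) = 0.025704; P(data | r = 5) = (5/7)(5/7)(2/7)(2/7)(5/7) = 0.02975.
Weighting by the prior gives 1/6 · 0.0119 = 0.0019833, 2/3 · 0.025704 = 0.017136, 1/6 · 0.02975 = 0.0049583; these sum to 0.024077.
Dividing through by the total gives posterior P(r = 2 | data) = 0.082372, P(r = 3 | data) = 0.7117, P(r = 5 | data) = 0.20593.
The predictive probability is P(black next | data) = (2/7)(0.082372) + (3/7)(0.7117) + (5/7)(0.20593) = 0.47564.

0.476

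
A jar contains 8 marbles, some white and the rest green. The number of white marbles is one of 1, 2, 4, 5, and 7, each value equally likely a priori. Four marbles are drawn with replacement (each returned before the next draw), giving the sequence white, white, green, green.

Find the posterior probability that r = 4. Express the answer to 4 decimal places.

The likelihood of the observed sequence under each hypothesis: P(data | r = 1) = (1/8)(1/8)(7/8)(7/8) = 0.011963; P(data | r = 2) = (2/8)(2/8)(6/8)(6/8) = 0.035156; P(data | r = 4) = (4/8)(4/8)(4/8)(4/8) = 0.0625; P(data | r = 5) = (5/8)(5/8)(3/8)(3/8) = 0.054932; P(data | r = 7) = (7/8)(7/8)(1/8)(1/8) = 0.011963.
The prior-weighted likelihoods are 1/5 · 0.011963 = 0.0023926, 1/5 · 0.035156 = 0.0070313, 1/5 · 0.0625 = 0.0125, 1/5 · 0.054932 = 0.010986, 1/5 · 0.011963 = 0.0023926; summing to 0.035303.
By Bayes' rule, P(r = 4 | data) = (0.0125) / (0.035303) = 0.35408.

0.3541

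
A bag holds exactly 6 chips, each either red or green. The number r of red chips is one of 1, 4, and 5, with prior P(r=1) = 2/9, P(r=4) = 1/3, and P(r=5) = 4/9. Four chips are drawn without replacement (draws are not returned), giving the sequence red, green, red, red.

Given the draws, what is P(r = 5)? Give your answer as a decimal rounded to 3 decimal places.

0.625

Under each hypothesis, the probability of the observed sequence is: P(data | r = 1) = (1/6)(5/5)(0/4) = 0; P(data | r = 4) = (4/6)(2/5)(3/4)(2/3) = 2/15; P(data | r = 5) = (5/6)(1/5)(4/4)(3/3) = 1/6.
The prior-weighted likelihoods are 2/9 · 0 = 0, 1/3 · 2/15 = 2/45, 4/9 · 1/6 = 2/27; with total 16/135.
Hence P(r = 5 | data) = (2/27) / (16/135) = 5/8.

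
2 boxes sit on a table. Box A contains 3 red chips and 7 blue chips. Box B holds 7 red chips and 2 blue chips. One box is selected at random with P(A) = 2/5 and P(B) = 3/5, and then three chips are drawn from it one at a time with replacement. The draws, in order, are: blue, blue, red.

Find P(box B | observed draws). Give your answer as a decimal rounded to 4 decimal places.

Under each hypothesis, the probability of the observed sequence is: P(data | box A) = (7/10)(7/10)(3/10) = 0.147; P(data | box B) = (2/9)(2/9)(7/9) = 0.038409.
Weighting by the prior gives 2/5 · 0.147 = 0.0588, 3/5 · 0.038409 = 0.023045; summing to 0.081845.
So P(box B | data) = (0.023045) / (0.081845) = 0.28157.

0.2816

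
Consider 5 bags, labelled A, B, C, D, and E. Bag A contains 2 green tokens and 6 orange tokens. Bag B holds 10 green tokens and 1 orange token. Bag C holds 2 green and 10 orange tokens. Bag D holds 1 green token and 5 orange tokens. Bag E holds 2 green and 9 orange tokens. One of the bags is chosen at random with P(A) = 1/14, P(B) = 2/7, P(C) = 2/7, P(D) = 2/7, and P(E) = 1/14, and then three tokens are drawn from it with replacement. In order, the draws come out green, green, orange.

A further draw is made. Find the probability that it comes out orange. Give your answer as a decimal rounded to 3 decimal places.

0.427

Under each hypothesis, the probability of the observed sequence is: P(data | bag A) = (2/8)(2/8)(6/8) = 0.046875; P(data | bag B) = (10/11)(10/11)(1/11) = 0.075131; P(data | bag C) = (2/12)(2/12)(10/12) = 0.023148; P(data | bag D) = (1/6)(1/6)(5/6) = 0.023148; P(data | bag E) = (2/11)(2/11)(9/11) = 0.027047.
Weighting by the prior gives 1/14 · 0.046875 = 0.0033482, 2/7 · 0.075131 = 0.021466, 2/7 · 0.023148 = 0.0066138, 2/7 · 0.023148 = 0.0066138, 1/14 · 0.027047 = 0.001932; these sum to 0.039974.
The posterior is then P(bag A | data) = 0.08376, P(bag B | data) = 0.537, P(bag C | data) = 0.16545, P(bag D | data) = 0.16545, P(bag E | data) = 0.04833.
The predictive probability is P(orange next | data) = (3/4)(0.08376) + (1/11)(0.537) + (5/6)(0.16545) + (5/6)(0.16545) + (9/11)(0.04833) = 0.42694.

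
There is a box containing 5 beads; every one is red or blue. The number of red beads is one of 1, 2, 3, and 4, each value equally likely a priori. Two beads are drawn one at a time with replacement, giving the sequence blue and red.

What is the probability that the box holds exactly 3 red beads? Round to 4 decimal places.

The likelihood of the observed sequence under each hypothesis: P(data | r = 1) = (4/5)(1/5) = 4/25; P(data | r = 2) = (3/5)(2/5) = 6/25; P(data | r = 3) = (2/5)(3/5) = 6/25; P(data | r = 4) = (1/5)(4/5) = 4/25.
Multiplying each by its prior: 1/4 · 4/25 = 1/25, 1/4 · 6/25 = 3/50, 1/4 · 6/25 = 3/50, 1/4 · 4/25 = 1/25; with total 1/5.
Hence P(r = 3 | data) = (3/50) / (1/5) = 3/10.

0.3000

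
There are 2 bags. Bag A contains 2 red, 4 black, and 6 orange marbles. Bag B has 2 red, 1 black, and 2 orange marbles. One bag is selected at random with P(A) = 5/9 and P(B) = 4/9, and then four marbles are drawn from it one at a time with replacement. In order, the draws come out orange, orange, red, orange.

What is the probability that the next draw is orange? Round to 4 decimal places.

Compute the likelihood of the observed sequence for each case: P(data | bag A) = (6/12)(6/12)(2/12)(6/12) = 0.020833; P(data | bag B) = (2/5)(2/5)(2/5)(2/5) = 0.0256.
Weighting by the prior gives 5/9 · 0.020833 = 0.011574, 4/9 · 0.0256 = 0.011378; summing to 0.022952.
The posterior is then P(bag A | data) = 0.50428, P(bag B | data) = 0.49572.
So P(orange next | data) = Σ P(orange next | H) P(H | data) = (1/2)(0.50428) + (2/5)(0.49572) = 0.45043.

0.4504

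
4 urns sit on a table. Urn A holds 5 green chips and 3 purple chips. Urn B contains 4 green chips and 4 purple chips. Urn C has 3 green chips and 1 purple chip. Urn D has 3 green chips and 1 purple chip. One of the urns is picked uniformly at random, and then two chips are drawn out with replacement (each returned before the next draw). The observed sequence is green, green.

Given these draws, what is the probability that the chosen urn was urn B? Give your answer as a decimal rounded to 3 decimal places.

The likelihood of the observed sequence under each hypothesis: P(data | urn A) = (5/8)(5/8) = 25/64; P(data | urn B) = (4/8)(4/8) = 1/4; P(data | urn C) = (3/4)(3/4) = 9/16; P(data | urn D) = (3/4)(3/4) = 9/16.
Weighting by the prior gives 1/4 · 25/64 = 25/256, 1/4 · 1/4 = 1/16, 1/4 · 9/16 = 9/64, 1/4 · 9/16 = 9/64; summing to 113/256.
Hence P(urn B | data) = (1/16) / (113/256) = 16/113.

0.142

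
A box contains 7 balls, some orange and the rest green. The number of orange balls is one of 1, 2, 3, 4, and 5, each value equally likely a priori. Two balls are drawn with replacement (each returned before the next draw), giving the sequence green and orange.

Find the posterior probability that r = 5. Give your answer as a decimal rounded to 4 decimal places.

The likelihood of the observed sequence under each hypothesis: P(data | r = 1) = (6/7)(1/7) = 6/49; P(data | r = 2) = (5/7)(2/7) = 10/49; P(data | r = 3) = (4/7)(3/7) = 12/49; P(data | r = 4) = (3/7)(4/7) = 12/49; P(data | r = 5) = (2/7)(5/7) = 10/49.
Multiplying each by its prior: 1/5 · 6/49 = 6/245, 1/5 · 10/49 = 2/49, 1/5 · 12/49 = 12/245, 1/5 · 12/49 = 12/245, 1/5 · 10/49 = 2/49; with total 10/49.
By Bayes' rule, P(r = 5 | data) = (2/49) / (10/49) = 1/5.

0.2000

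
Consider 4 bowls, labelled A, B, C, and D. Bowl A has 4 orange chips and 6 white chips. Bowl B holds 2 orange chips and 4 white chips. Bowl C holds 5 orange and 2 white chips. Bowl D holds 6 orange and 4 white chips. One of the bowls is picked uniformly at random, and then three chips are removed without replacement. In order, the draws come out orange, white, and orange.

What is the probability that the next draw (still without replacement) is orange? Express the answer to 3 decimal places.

For each hypothesis, P(data | H) works out to: P(data | bowl A) = (4/10)(6/9)(3/8) = 1/10; P(data | bowl B) = (2/6)(4/5)(1/4) = 1/15; P(data | bowl C) = (5/7)(2/6)(4/5) = 4/21; P(data | bowl D) = (6/10)(4/9)(5/8) = 1/6.
Multiplying each by its prior: 1/4 · 1/10 = 1/40, 1/4 · 1/15 = 1/60, 1/4 · 4/21 = 1/21, 1/4 · 1/6 = 1/24; these sum to 11/84.
Dividing through by the total gives posterior P(bowl A | data) = 21/110, P(bowl B | data) = 7/55, P(bowl C | data) = 4/11, P(bowl D | data) = 7/22.
So P(orange next | data) = Σ P(orange next | H) P(H | data) = (2/7)(21/110) + (0)(7/55) + (3/4)(4/11) + (4/7)(7/22) = 28/55.

0.509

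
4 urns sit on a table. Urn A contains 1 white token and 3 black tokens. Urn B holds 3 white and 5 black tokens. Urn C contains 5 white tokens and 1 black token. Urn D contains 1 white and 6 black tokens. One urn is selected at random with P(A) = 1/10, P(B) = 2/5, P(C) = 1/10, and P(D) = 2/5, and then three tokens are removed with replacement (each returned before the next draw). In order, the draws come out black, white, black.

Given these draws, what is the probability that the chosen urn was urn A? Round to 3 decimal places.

Compute the likelihood of the observed sequence for each case: P(data | urn A) = (3/4)(1/4)(3/4) = 0.14062; P(data | urn B) = (5/8)(3/8)(5/8) = 0.14648; P(data | urn C) = (1/6)(5/6)(1/6) = 0.023148; P(data | urn D) = (6/7)(1/7)(6/7) = 0.10496.
Weighting by the prior gives 1/10 · 0.14062 = 0.014063, 2/5 · 0.14648 = 0.058594, 1/10 · 0.023148 = 0.0023148, 2/5 · 0.10496 = 0.041983; summing to 0.11695.
So P(urn A | data) = (0.014063) / (0.11695) = 0.12024.

0.120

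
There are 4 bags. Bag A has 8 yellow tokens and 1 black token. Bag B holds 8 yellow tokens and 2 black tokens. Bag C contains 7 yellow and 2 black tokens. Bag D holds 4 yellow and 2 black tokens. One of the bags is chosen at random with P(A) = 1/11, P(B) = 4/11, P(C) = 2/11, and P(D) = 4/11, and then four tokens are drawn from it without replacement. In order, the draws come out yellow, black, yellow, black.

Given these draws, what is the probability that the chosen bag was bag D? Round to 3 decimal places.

0.649

The likelihood of the observed sequence under each hypothesis: P(data | bag A) = (8/9)(1/8)(7/7)(0/6) = 0; P(data | bag B) = (8/10)(2/9)(7/8)(1/7) = 1/45; P(data | bag C) = (7/9)(2/8)(6/7)(1/6) = 1/36; P(data | bag D) = (4/6)(2/5)(3/4)(1/3) = 1/15.
Multiplying each by its prior: 1/11 · 0 = 0, 4/11 · 1/45 = 4/495, 2/11 · 1/36 = 1/198, 4/11 · 1/15 = 4/165; these sum to 37/990.
Therefore the posterior P(bag D | data) = (4/165) / (37/990) = 24/37.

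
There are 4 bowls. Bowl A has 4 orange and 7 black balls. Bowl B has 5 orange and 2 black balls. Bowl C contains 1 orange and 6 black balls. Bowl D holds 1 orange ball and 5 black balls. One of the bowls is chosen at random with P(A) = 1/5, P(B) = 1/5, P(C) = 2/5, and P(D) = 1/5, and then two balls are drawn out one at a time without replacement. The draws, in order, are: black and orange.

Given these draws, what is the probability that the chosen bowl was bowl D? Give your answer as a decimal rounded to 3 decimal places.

Compute the likelihood of the observed sequence for each case: P(data | bowl A) = (7/11)(4/10) = 0.25455; P(data | bowl B) = (2/7)(5/6) = 0.2381; P(data | bowl C) = (6/7)(1/6) = 0.14286; P(data | bowl D) = (5/6)(1/5) = 0.16667.
The prior-weighted likelihoods are 1/5 · 0.25455 = 0.050909, 1/5 · 0.2381 = 0.047619, 2/5 · 0.14286 = 0.057143, 1/5 · 0.16667 = 0.033333; summing to 0.189.
Therefore the posterior P(bowl D | data) = (0.033333) / (0.189) = 0.17636.

0.176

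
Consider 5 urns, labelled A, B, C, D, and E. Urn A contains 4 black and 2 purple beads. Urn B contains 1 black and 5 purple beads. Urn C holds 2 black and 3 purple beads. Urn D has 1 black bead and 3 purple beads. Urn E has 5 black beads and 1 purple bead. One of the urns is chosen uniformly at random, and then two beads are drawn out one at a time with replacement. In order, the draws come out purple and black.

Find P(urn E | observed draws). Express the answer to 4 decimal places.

For each hypothesis, P(data | H) works out to: P(data | urn A) = (2/6)(4/6) = 0.22222; P(data | urn B) = (5/6)(1/6) = 0.13889; P(data | urn C) = (3/5)(2/5) = 0.24; P(data | urn D) = (3/4)(1/4) = 0.1875; P(data | urn E) = (1/6)(5/6) = 0.13889.
The prior-weighted likelihoods are 1/5 · 0.22222 = 0.044444, 1/5 · 0.13889 = 0.027778, 1/5 · 0.24 = 0.048, 1/5 · 0.1875 = 0.0375, 1/5 · 0.13889 = 0.027778; summing to 0.1855.
So P(urn E | data) = (0.027778) / (0.1855) = 0.14975.

0.1497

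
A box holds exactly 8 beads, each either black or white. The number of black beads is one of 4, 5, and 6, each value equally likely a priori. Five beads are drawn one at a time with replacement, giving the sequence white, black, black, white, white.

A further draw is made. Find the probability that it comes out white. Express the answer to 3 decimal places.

Under each hypothesis, the probability of the observed sequence is: P(data | r = 4) = (4/8)(4/8)(4/8)(4/8)(4/8) = 0.03125; P(data | r = 5) = (3/8)(5/8)(5/8)(3/8)(3/8) = 0.020599; P(data | r = 6) = (2/8)(6/8)(6/8)(2/8)(2/8) = 0.0087891.
Multiplying each by its prior: 1/3 · 0.03125 = 0.010417, 1/3 · 0.020599 = 0.0068665, 1/3 · 0.0087891 = 0.0029297; summing to 0.020213.
Dividing through by the total gives posterior P(r = 4 | data) = 0.51535, P(r = 5 | data) = 0.33971, P(r = 6 | data) = 0.14494.
So P(white next | data) = Σ P(white next | H) P(H | data) = (1/2)(0.51535) + (3/8)(0.33971) + (1/4)(0.14494) = 0.4213.

0.421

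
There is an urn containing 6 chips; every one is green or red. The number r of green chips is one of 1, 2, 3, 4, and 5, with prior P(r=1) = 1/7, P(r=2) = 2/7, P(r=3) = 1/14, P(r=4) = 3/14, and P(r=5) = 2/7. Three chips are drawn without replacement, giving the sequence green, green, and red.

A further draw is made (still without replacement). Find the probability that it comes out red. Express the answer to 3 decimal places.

0.337

Under each hypothesis, the probability of the observed sequence is: P(data | r = 1) = (1/6)(0/5) = 0; P(data | r = 2) = (2/6)(1/5)(4/4) = 1/15; P(data | r = 3) = (3/6)(2/5)(3/4) = 3/20; P(data | r = 4) = (4/6)(3/5)(2/4) = 1/5; P(data | r = 5) = (5/6)(4/5)(1/4) = 1/6.
Weighting by the prior gives 1/7 · 0 = 0, 2/7 · 1/15 = 2/105, 1/14 · 3/20 = 3/280, 3/14 · 1/5 = 3/70, 2/7 · 1/6 = 1/21; summing to 101/840.
Normalising, the posterior is P(r = 1 | data) = 0, P(r = 2 | data) = 16/101, P(r = 3 | data) = 9/101, P(r = 4 | data) = 36/101, P(r = 5 | data) = 40/101.
The predictive probability is P(red next | data) = (1)(16/101) + (2/3)(9/101) + (1/3)(36/101) + (0)(40/101) = 34/101.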